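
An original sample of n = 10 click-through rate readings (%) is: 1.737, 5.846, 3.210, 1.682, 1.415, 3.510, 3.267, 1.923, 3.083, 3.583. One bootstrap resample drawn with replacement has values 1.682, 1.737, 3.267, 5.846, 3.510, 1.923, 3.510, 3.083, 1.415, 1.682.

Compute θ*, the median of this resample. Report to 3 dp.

Sorted: 1.415, 1.682, 1.682, 1.737, 1.923, 3.083, 3.267, 3.510, 3.510, 5.846
Median = average of the two middle values = 2.503

θ* = 2.503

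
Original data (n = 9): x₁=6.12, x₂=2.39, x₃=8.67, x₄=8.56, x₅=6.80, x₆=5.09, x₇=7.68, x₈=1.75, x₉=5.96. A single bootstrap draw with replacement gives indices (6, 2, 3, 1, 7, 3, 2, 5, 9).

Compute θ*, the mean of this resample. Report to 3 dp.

θ* = 5.974

Resample values: 5.09, 2.39, 8.67, 6.12, 7.68, 8.67, 2.39, 6.80, 5.96.
Mean = (5.09 + 2.39 + 8.67 + 6.12 + 7.68 + 8.67 + 2.39 + 6.80 + 5.96) / 9 = 53.770 / 9 = 5.974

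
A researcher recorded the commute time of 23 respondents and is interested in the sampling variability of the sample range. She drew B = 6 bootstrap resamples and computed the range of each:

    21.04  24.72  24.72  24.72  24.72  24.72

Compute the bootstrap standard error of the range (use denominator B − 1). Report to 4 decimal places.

Bootstrap SE is the standard deviation of the 6 replicate ranges.
Mean of replicates: (21.04 + 24.72 + 24.72 + 24.72 + 24.72 + 24.72) / 6 = 144.64000 / 6 = 24.10667
Sum of squared deviations: (−3.06667)² + (+0.61333)² + (+0.61333)² + (+0.61333)² + (+0.61333)² + (+0.61333)² = 11.28533
Variance = 11.28533 / 5 = 2.25707
SE* = √2.25707

SE* = 1.5024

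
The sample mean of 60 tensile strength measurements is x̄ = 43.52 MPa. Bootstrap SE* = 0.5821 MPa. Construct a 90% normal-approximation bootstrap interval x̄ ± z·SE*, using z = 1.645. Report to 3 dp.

(42.562, 44.478)

Margin = 1.645 × 0.5821 = 0.9576
Interval: 43.52 ± 0.9576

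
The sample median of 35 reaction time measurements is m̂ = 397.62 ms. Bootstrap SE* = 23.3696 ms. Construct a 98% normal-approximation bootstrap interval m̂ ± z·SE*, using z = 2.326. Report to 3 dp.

Margin = 2.326 × 23.3696 = 54.3577
Interval: 397.62 ± 54.3577

(343.262, 451.978)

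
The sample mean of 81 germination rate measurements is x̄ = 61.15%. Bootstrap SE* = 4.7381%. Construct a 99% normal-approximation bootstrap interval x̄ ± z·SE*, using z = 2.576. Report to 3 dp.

Margin = 2.576 × 4.7381 = 12.2053
Interval: 61.15 ± 12.2053

(48.945, 73.355)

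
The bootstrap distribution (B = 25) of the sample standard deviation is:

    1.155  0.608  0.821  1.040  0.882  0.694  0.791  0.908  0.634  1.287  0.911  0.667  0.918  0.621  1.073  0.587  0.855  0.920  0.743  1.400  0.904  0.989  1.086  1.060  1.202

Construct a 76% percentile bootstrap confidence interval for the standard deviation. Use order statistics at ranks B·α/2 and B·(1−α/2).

Sorted replicates: 0.587, 0.608, 0.621, 0.634, 0.667, 0.694, 0.743, 0.791, 0.821, 0.855, 0.882, 0.904, 0.908, 0.911, 0.918, 0.920, 0.989, 1.040, 1.060, 1.073, 1.086, 1.155, 1.202, 1.287, 1.400
α = 0.24; lower rank = 25 × 0.120 = 3; upper rank = 25 × 0.880 = 22.
The 3rd smallest replicate is 0.621; the 22nd is 1.155.

(0.621, 1.155)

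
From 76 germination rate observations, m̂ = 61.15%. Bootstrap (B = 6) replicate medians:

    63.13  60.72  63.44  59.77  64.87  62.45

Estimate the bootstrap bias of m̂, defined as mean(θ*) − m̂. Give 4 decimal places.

bias = +1.2467

mean(θ*) = (63.13 + 60.72 + 63.44 + 59.77 + 64.87 + 62.45) / 6 = 62.39667
bias = 62.39667 − 61.15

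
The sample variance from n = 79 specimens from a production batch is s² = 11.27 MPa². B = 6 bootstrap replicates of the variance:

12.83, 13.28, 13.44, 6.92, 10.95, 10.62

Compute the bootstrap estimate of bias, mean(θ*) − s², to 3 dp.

mean(θ*) = (12.83 + 13.28 + 13.44 + 6.92 + 10.95 + 10.62) / 6 = 11.3400
bias = 11.3400 − 11.27

bias = +0.070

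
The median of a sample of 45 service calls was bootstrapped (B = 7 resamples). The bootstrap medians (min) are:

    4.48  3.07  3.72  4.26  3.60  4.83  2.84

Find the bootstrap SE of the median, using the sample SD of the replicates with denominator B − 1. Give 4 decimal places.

SE* = 0.7337

Bootstrap SE is the standard deviation of the 7 replicate medians.
Mean of replicates: (4.48 + 3.07 + 3.72 + 4.26 + 3.60 + 4.83 + 2.84) / 7 = 26.80000 / 7 = 3.82857
Sum of squared deviations: (+0.65143)² + (−0.75857)² + (−0.10857)² + (+0.43143)² + (−0.22857)² + (+1.00143)² + (−0.98857)² = 3.23009
Variance = 3.23009 / 6 = 0.53835
SE* = √0.53835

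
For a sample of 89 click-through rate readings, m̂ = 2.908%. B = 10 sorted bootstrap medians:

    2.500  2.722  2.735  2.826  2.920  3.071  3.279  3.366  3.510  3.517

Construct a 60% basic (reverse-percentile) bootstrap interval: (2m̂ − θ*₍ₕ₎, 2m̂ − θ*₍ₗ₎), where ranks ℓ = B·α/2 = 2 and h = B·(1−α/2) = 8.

Percentile endpoints at ranks 2 and 8: θ*₍2₎ = 2.722, θ*₍8₎ = 3.366.
Basic interval reflects these around m̂:
  lower = 2 × 2.908 − 3.366 = 2.450
  upper = 2 × 2.908 − 2.722 = 3.094

(2.450, 3.094)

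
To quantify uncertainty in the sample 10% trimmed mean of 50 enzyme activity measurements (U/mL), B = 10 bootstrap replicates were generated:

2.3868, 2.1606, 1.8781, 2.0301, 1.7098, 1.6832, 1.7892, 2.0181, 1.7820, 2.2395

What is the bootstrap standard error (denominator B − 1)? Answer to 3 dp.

SE* = 0.239

Bootstrap SE is the standard deviation of the 10 replicate 10% trimmed means.
Mean of replicates: (2.3868 + 2.1606 + 1.8781 + 2.0301 + 1.7098 + 1.6832 + 1.7892 + 2.0181 + 1.7820 + 2.2395) / 10 = 19.67740 / 10 = 1.96774
Sum of squared deviations: (+0.41906)² + (+0.19286)² + (−0.08964)² + (+0.06236)² + (−0.25794)² + (−0.28454)² + (−0.17854)² + (+0.05036)² + (−0.18574)² + (+0.27176)² = 0.51499
Variance = 0.51499 / 9 = 0.05722
SE* = √0.05722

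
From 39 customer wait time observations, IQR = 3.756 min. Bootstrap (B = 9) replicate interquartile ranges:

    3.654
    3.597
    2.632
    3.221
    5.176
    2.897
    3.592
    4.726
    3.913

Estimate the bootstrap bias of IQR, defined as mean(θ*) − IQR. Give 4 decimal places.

bias = −0.0440

mean(θ*) = (3.654 + 3.597 + 2.632 + 3.221 + 5.176 + 2.897 + 3.592 + 4.726 + 3.913) / 9 = 3.71200
bias = 3.71200 − 3.756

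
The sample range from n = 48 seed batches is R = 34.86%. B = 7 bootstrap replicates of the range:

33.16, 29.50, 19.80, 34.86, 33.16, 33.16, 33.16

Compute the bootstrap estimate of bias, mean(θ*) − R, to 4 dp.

bias = −3.8886

mean(θ*) = (33.16 + 29.50 + 19.80 + 34.86 + 33.16 + 33.16 + 33.16) / 7 = 30.97143
bias = 30.97143 − 34.86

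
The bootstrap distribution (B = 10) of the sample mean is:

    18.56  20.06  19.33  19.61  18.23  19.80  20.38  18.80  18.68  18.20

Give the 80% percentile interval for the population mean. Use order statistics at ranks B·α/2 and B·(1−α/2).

(18.20, 20.06)

Sorted replicates: 18.20, 18.23, 18.56, 18.68, 18.80, 19.33, 19.61, 19.80, 20.06, 20.38
α = 0.20; lower rank = 10 × 0.100 = 1; upper rank = 10 × 0.900 = 9.
The 1st smallest replicate is 18.20; the 9th is 20.06.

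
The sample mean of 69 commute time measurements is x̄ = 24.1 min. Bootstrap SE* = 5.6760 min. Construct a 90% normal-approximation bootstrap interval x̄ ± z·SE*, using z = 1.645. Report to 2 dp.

(14.76, 33.44)

Margin = 1.645 × 5.6760 = 9.337
Interval: 24.1 ± 9.337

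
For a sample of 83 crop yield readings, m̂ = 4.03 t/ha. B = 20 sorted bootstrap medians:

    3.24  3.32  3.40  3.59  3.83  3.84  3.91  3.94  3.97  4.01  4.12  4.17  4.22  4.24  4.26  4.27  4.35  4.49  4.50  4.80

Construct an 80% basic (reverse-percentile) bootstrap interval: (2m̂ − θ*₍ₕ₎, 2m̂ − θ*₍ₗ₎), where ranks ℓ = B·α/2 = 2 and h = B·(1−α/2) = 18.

Percentile endpoints at ranks 2 and 18: θ*₍2₎ = 3.32, θ*₍18₎ = 4.49.
Basic interval reflects these around m̂:
  lower = 2 × 4.03 − 4.49 = 3.57
  upper = 2 × 4.03 − 3.32 = 4.74

(3.57, 4.74)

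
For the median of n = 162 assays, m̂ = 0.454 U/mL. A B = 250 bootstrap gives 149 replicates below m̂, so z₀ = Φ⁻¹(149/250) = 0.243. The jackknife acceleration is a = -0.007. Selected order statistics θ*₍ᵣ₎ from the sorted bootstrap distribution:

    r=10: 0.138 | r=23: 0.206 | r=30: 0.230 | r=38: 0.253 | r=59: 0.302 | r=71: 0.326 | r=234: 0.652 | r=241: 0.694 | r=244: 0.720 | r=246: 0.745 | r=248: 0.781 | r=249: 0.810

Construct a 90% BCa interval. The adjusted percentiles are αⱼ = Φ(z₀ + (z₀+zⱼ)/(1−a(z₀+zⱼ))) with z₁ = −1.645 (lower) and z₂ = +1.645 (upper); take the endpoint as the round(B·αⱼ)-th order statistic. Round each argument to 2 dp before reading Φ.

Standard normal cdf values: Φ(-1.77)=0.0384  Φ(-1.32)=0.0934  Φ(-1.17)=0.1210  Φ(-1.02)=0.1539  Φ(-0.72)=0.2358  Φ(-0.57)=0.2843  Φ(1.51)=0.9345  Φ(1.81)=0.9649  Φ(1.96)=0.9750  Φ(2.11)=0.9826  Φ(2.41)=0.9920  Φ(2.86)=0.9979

Lower: z₀ + z₁ = 0.243 + (-1.645) = -1.402; 1 − a(z₀+z₁) = 1 − (-0.007)(-1.402) = 0.9902; argument = 0.243 + (-1.402)/0.9902 = -1.1729 → -1.17.
α₁ = Φ(-1.17) = 0.1210; rank = round(250 × 0.1210) = 30; θ*₍30₎ = 0.230.
Upper: z₀ + z₂ = 1.888; 1 − a(z₀+z₂) = 1.0132; argument = 2.1064 → 2.11; α₂ = 0.9826; rank = 246; θ*₍246₎ = 0.745.

(0.230, 0.745)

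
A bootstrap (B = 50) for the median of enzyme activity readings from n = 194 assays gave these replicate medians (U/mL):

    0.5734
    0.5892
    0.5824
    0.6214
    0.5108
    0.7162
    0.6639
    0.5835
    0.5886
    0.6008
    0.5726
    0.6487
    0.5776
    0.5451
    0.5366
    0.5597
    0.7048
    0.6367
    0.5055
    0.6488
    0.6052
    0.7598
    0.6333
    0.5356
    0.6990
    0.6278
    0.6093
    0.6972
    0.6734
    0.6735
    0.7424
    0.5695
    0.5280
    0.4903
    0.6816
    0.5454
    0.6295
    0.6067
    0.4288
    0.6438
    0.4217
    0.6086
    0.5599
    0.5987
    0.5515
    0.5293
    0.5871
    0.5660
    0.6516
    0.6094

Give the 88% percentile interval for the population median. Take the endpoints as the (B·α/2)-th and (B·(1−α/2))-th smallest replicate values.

Sorted replicates: 0.4217, 0.4288, 0.4903, 0.5055, 0.5108, 0.5280, 0.5293, 0.5356, 0.5366, 0.5451, 0.5454, 0.5515, 0.5597, 0.5599, 0.5660, 0.5695, 0.5726, 0.5734, 0.5776, 0.5824, 0.5835, 0.5871, 0.5886, 0.5892, 0.5987, 0.6008, 0.6052, 0.6067, 0.6086, 0.6093, 0.6094, 0.6214, 0.6278, 0.6295, 0.6333, 0.6367, 0.6438, 0.6487, 0.6488, 0.6516, 0.6639, 0.6734, 0.6735, 0.6816, 0.6972, 0.6990, 0.7048, 0.7162, 0.7424, 0.7598
α = 0.12; lower rank = 50 × 0.060 = 3; upper rank = 50 × 0.940 = 47.
The 3rd smallest replicate is 0.4903; the 47th is 0.7048.

(0.4903, 0.7048)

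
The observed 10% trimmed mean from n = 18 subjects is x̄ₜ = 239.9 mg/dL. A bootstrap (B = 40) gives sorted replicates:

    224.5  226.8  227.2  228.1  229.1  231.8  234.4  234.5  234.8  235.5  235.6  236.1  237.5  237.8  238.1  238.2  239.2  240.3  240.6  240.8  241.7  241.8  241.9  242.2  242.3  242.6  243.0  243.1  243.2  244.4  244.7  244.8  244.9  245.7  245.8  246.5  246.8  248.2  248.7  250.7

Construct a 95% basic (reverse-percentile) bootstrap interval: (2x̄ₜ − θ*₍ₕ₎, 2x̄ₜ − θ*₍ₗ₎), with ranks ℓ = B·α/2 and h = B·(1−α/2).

(231.1, 255.3)

Percentile endpoints at ranks 1 and 39: θ*₍1₎ = 224.5, θ*₍39₎ = 248.7.
Basic interval reflects these around x̄ₜ:
  lower = 2 × 239.9 − 248.7 = 231.1
  upper = 2 × 239.9 − 224.5 = 255.3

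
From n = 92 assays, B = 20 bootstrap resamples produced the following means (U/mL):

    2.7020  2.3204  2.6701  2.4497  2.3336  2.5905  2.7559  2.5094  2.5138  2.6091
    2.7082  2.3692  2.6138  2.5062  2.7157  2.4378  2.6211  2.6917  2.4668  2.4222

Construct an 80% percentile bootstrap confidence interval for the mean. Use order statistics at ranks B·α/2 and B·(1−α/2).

(2.3336, 2.7082)

Sorted replicates: 2.3204, 2.3336, 2.3692, 2.4222, 2.4378, 2.4497, 2.4668, 2.5062, 2.5094, 2.5138, 2.5905, 2.6091, 2.6138, 2.6211, 2.6701, 2.6917, 2.7020, 2.7082, 2.7157, 2.7559
α = 0.20; lower rank = 20 × 0.100 = 2; upper rank = 20 × 0.900 = 18.
The 2nd smallest replicate is 2.3336; the 18th is 2.7082.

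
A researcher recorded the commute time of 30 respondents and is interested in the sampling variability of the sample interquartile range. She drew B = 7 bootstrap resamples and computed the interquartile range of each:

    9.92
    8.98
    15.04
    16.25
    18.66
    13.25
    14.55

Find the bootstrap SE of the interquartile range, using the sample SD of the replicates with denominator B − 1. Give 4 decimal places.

SE* = 3.4232

Bootstrap SE is the standard deviation of the 7 replicate interquartile ranges.
Mean of replicates: (9.92 + 8.98 + 15.04 + 16.25 + 18.66 + 13.25 + 14.55) / 7 = 96.65000 / 7 = 13.80714
Sum of squared deviations: (−3.88714)² + (−4.82714)² + (+1.23286)² + (+2.44286)² + (+4.85286)² + (−0.55714)² + (+0.74286)² = 70.31114
Variance = 70.31114 / 6 = 11.71852
SE* = √11.71852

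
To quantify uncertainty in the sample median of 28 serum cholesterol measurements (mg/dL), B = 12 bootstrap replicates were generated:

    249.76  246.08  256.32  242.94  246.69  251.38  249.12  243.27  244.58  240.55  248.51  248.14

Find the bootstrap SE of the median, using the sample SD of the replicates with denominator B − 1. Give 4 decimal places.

Bootstrap SE is the standard deviation of the 12 replicate medians.
Mean of replicates: (249.76 + 246.08 + 256.32 + 242.94 + 246.69 + 251.38 + 249.12 + 243.27 + 244.58 + 240.55 + 248.51 + 248.14) / 12 = 2967.34000 / 12 = 247.27833
Sum of squared deviations: (+2.48167)² + (−1.19833)² + (+9.04167)² + (−4.33833)² + (−0.58833)² + (+4.10167)² + (+1.84167)² + (−4.00833)² + (−2.69833)² + (−6.72833)² + (+1.23167)² + (+0.86167)² = 199.60677
Variance = 199.60677 / 11 = 18.14607
SE* = √18.14607

SE* = 4.2598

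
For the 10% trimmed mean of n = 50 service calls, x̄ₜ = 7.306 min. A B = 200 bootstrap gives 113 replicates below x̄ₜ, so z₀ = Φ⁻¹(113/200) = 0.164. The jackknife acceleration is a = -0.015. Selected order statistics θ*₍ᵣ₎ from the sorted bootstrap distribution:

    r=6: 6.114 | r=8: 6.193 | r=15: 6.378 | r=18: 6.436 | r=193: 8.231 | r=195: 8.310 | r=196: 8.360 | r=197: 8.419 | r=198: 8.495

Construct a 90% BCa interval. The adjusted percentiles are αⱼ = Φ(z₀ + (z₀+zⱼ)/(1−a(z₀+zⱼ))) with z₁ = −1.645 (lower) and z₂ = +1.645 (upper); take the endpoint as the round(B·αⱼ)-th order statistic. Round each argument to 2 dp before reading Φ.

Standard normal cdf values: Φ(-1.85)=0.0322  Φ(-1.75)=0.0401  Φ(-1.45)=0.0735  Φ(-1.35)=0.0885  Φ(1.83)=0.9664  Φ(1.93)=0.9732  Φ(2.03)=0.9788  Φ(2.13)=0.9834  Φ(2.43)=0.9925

(6.436, 8.310)

Lower: z₀ + z₁ = 0.164 + (-1.645) = -1.481; 1 − a(z₀+z₁) = 1 − (-0.015)(-1.481) = 0.9778; argument = 0.164 + (-1.481)/0.9778 = -1.3506 → -1.35.
α₁ = Φ(-1.35) = 0.0885; rank = round(200 × 0.0885) = 18; θ*₍18₎ = 6.436.
Upper: z₀ + z₂ = 1.809; 1 − a(z₀+z₂) = 1.0271; argument = 1.9252 → 1.93; α₂ = 0.9732; rank = 195; θ*₍195₎ = 8.310.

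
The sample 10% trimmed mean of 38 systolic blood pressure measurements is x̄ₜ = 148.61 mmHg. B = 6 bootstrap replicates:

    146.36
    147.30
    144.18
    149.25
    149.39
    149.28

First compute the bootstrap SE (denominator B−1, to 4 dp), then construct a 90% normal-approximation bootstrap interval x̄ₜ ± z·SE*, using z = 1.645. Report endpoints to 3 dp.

Mean of replicates = 147.6267; sum of squared deviations = 22.0687; SE* = √(22.0687/5) = 2.1009
Margin = 1.645 × 2.1009 = 3.4560
Interval: 148.61 ± 3.4560

(145.154, 152.066)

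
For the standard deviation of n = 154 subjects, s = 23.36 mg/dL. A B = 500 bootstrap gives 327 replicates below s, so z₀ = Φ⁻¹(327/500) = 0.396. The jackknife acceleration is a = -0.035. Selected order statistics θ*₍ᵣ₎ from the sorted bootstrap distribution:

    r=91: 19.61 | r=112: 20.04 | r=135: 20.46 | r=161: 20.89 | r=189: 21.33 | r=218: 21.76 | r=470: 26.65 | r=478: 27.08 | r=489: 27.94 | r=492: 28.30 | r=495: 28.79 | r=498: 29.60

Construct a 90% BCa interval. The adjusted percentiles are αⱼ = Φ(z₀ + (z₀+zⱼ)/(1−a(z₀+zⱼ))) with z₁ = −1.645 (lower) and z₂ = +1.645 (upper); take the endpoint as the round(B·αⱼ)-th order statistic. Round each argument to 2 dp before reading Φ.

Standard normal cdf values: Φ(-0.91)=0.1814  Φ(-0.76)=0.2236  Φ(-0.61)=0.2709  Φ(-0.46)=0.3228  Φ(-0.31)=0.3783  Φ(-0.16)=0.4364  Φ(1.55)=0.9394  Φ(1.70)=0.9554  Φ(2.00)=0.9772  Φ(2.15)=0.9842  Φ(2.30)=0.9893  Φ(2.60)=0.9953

(19.61, 28.79)

Lower: z₀ + z₁ = 0.396 + (-1.645) = -1.249; 1 − a(z₀+z₁) = 1 − (-0.035)(-1.249) = 0.9563; argument = 0.396 + (-1.249)/0.9563 = -0.9101 → -0.91.
α₁ = Φ(-0.91) = 0.1814; rank = round(500 × 0.1814) = 91; θ*₍91₎ = 19.61.
Upper: z₀ + z₂ = 2.041; 1 − a(z₀+z₂) = 1.0714; argument = 2.3009 → 2.30; α₂ = 0.9893; rank = 495; θ*₍495₎ = 28.79.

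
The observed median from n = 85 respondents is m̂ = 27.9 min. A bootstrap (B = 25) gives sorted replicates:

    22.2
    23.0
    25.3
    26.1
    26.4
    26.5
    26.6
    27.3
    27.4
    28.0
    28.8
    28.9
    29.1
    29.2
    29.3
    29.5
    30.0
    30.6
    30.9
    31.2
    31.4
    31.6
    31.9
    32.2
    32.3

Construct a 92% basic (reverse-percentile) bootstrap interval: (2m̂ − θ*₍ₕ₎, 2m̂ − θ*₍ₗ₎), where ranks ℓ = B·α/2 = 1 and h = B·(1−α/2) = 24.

(23.6, 33.6)

Percentile endpoints at ranks 1 and 24: θ*₍1₎ = 22.2, θ*₍24₎ = 32.2.
Basic interval reflects these around m̂:
  lower = 2 × 27.9 − 32.2 = 23.6
  upper = 2 × 27.9 − 22.2 = 33.6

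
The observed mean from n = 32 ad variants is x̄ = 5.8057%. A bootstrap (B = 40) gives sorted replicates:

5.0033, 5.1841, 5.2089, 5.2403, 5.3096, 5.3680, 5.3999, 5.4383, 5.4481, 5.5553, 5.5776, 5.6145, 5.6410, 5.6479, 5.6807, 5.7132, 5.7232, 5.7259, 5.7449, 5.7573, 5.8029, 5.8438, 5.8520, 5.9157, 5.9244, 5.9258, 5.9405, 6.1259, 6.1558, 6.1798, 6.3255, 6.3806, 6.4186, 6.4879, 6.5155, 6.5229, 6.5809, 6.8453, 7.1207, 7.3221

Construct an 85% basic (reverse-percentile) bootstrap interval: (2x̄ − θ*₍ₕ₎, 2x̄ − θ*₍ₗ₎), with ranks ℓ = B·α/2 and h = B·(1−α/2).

(5.0305, 6.4025)

Percentile endpoints at ranks 3 and 37: θ*₍3₎ = 5.2089, θ*₍37₎ = 6.5809.
Basic interval reflects these around x̄:
  lower = 2 × 5.8057 − 6.5809 = 5.0305
  upper = 2 × 5.8057 − 5.2089 = 6.4025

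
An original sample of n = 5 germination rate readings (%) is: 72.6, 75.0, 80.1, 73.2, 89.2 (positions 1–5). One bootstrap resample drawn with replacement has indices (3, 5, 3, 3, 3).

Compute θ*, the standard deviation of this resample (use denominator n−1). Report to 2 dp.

Resample values: 80.1, 89.2, 80.1, 80.1, 80.1.
Mean = 81.9200; sum of squared deviations = 66.2480
s² = 66.2480 / 4 = 16.5620
s = √16.5620 = 4.07

θ* = 4.07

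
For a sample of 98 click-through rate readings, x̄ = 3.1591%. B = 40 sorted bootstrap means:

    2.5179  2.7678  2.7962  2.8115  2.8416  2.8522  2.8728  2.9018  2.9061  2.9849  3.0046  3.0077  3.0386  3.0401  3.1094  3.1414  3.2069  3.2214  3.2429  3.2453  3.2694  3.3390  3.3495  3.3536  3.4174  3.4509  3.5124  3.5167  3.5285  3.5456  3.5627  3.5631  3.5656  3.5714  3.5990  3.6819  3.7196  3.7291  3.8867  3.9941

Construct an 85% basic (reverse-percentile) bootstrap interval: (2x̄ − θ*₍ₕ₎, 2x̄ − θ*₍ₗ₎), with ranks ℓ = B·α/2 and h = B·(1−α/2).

Percentile endpoints at ranks 3 and 37: θ*₍3₎ = 2.7962, θ*₍37₎ = 3.7196.
Basic interval reflects these around x̄:
  lower = 2 × 3.1591 − 3.7196 = 2.5986
  upper = 2 × 3.1591 − 2.7962 = 3.5220

(2.5986, 3.5220)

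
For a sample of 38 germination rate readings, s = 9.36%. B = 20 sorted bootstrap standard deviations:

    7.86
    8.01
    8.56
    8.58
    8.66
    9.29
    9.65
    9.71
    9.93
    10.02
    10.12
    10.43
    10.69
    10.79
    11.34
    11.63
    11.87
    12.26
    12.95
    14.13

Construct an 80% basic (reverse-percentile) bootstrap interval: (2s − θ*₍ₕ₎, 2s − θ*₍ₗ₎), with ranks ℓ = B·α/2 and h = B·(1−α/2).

(6.46, 10.71)

Percentile endpoints at ranks 2 and 18: θ*₍2₎ = 8.01, θ*₍18₎ = 12.26.
Basic interval reflects these around s:
  lower = 2 × 9.36 − 12.26 = 6.46
  upper = 2 × 9.36 − 8.01 = 10.71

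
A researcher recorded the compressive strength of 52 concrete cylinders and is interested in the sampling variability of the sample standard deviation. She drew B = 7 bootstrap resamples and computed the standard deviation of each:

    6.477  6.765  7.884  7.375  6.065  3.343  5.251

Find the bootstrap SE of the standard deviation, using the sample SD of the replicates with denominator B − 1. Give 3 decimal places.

Bootstrap SE is the standard deviation of the 7 replicate standard deviations.
Mean of replicates: (6.477 + 6.765 + 7.884 + 7.375 + 6.065 + 3.343 + 5.251) / 7 = 43.1600 / 7 = 6.1657
Sum of squared deviations: (+0.3113)² + (+0.5993)² + (+1.7183)² + (+1.2093)² + (−0.1007)² + (−2.8227)² + (−0.9147)² = 13.6855
Variance = 13.6855 / 6 = 2.2809
SE* = √2.2809

SE* = 1.510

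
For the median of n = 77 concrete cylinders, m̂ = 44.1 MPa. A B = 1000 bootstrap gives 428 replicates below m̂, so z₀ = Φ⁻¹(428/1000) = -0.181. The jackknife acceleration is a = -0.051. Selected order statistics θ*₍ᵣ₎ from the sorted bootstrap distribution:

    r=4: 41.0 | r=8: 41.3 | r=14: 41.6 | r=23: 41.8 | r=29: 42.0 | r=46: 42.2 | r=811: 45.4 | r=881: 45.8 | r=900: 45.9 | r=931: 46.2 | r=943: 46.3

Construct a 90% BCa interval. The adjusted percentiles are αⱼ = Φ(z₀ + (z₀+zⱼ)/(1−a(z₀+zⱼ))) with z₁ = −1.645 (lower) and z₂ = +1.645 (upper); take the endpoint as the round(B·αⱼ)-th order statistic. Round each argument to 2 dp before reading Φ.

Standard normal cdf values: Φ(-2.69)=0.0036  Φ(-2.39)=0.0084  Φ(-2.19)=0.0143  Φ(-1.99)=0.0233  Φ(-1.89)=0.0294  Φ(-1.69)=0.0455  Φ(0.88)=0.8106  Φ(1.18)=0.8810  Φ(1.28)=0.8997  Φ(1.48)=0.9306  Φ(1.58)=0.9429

Lower: z₀ + z₁ = -0.181 + (-1.645) = -1.826; 1 − a(z₀+z₁) = 1 − (-0.051)(-1.826) = 0.9069; argument = -0.181 + (-1.826)/0.9069 = -2.1945 → -2.19.
α₁ = Φ(-2.19) = 0.0143; rank = round(1000 × 0.0143) = 14; θ*₍14₎ = 41.6.
Upper: z₀ + z₂ = 1.464; 1 − a(z₀+z₂) = 1.0747; argument = 1.1813 → 1.18; α₂ = 0.8810; rank = 881; θ*₍881₎ = 45.8.

(41.6, 45.8)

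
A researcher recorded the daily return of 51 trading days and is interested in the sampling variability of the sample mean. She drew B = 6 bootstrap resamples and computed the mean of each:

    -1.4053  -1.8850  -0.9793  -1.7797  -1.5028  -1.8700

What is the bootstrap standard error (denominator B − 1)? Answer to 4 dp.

Bootstrap SE is the standard deviation of the 6 replicate means.
Mean of replicates: ((-1.4053) + (-1.8850) + (-0.9793) + (-1.7797) + (-1.5028) + (-1.8700)) / 6 = -9.42210 / 6 = -1.57035
Sum of squared deviations: (+0.16505)² + (−0.31465)² + (+0.59105)² + (−0.20935)² + (+0.06755)² + (−0.29965)² = 0.61377
Variance = 0.61377 / 5 = 0.12275
SE* = √0.12275

SE* = 0.3504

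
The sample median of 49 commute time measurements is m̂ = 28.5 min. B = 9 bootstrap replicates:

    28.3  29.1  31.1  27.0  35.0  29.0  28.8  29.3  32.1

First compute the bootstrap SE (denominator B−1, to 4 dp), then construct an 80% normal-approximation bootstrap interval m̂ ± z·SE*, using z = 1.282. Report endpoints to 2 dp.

Mean of replicates = 29.9667; sum of squared deviations = 46.2400; SE* = √(46.2400/8) = 2.4042
Margin = 1.282 × 2.4042 = 3.082
Interval: 28.5 ± 3.082

(25.42, 31.58)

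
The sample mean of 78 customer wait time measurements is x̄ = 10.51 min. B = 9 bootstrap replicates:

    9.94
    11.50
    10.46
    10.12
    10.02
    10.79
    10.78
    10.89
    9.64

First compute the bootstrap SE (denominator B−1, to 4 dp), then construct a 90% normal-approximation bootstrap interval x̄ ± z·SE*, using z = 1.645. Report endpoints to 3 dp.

Mean of replicates = 10.4600; sum of squared deviations = 2.7298; SE* = √(2.7298/8) = 0.5841
Margin = 1.645 × 0.5841 = 0.9608
Interval: 10.51 ± 0.9608

(9.549, 11.471)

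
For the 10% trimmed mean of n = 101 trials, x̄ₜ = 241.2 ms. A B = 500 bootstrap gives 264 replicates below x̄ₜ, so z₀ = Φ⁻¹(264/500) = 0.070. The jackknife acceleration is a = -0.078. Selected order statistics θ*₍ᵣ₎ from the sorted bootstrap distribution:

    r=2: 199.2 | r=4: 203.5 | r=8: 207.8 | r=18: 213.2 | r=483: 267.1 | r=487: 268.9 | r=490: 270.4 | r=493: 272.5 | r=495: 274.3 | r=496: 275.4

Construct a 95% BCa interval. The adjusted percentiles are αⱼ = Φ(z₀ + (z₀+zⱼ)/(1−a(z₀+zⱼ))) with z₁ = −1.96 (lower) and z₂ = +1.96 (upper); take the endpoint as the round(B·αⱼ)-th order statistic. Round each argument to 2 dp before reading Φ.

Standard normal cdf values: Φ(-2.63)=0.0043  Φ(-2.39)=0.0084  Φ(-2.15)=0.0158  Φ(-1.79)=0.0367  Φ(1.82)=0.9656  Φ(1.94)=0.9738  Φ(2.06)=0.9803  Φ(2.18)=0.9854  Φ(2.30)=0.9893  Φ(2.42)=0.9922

(207.8, 267.1)

Lower: z₀ + z₁ = 0.070 + (-1.960) = -1.890; 1 − a(z₀+z₁) = 1 − (-0.078)(-1.890) = 0.8526; argument = 0.070 + (-1.890)/0.8526 = -2.1468 → -2.15.
α₁ = Φ(-2.15) = 0.0158; rank = round(500 × 0.0158) = 8; θ*₍8₎ = 207.8.
Upper: z₀ + z₂ = 2.030; 1 − a(z₀+z₂) = 1.1583; argument = 1.8225 → 1.82; α₂ = 0.9656; rank = 483; θ*₍483₎ = 267.1.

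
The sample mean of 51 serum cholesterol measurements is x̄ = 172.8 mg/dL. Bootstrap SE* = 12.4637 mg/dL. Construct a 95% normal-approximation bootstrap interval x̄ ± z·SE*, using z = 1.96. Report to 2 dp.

Margin = 1.96 × 12.4637 = 24.429
Interval: 172.8 ± 24.429

(148.37, 197.23)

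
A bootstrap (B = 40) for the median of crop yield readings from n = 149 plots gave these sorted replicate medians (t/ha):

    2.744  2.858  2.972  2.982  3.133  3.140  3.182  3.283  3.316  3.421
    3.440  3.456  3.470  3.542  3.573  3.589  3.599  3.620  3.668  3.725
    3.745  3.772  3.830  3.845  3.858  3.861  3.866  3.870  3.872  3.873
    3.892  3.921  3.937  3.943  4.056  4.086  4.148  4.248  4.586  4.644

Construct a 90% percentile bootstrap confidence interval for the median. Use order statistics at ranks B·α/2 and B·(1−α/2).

α = 0.10; lower rank = 40 × 0.050 = 2; upper rank = 40 × 0.950 = 38.
The 2nd smallest replicate is 2.858; the 38th is 4.248.

(2.858, 4.248)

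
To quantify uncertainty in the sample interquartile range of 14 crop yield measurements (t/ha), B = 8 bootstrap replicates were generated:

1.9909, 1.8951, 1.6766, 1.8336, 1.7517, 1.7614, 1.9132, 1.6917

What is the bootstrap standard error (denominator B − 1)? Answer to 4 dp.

SE* = 0.1125

Bootstrap SE is the standard deviation of the 8 replicate interquartile ranges.
Mean of replicates: (1.9909 + 1.8951 + 1.6766 + 1.8336 + 1.7517 + 1.7614 + 1.9132 + 1.6917) / 8 = 14.51420 / 8 = 1.81428
Sum of squared deviations: (+0.17662)² + (+0.08082)² + (−0.13767)² + (+0.01932)² + (−0.06258)² + (−0.05288)² + (+0.09892)² + (−0.12258)² = 0.08858
Variance = 0.08858 / 7 = 0.01265
SE* = √0.01265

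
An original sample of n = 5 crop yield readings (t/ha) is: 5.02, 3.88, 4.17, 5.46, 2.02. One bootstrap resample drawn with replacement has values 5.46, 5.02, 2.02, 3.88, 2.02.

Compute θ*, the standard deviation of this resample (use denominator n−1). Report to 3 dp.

Mean = 3.6800; sum of squared deviations = 10.5152
s² = 10.5152 / 4 = 2.6288
s = √2.6288 = 1.621

θ* = 1.621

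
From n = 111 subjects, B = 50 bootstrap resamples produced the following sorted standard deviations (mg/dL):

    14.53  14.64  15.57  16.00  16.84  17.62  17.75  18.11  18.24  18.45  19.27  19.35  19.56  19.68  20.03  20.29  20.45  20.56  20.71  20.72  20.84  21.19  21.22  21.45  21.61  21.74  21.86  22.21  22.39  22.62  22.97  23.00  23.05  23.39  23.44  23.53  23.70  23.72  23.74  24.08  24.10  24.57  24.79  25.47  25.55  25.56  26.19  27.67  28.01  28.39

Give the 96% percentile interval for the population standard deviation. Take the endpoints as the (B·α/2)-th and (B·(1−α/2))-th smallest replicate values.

(14.53, 28.01)

α = 0.04; lower rank = 50 × 0.020 = 1; upper rank = 50 × 0.980 = 49.
The 1st smallest replicate is 14.53; the 49th is 28.01.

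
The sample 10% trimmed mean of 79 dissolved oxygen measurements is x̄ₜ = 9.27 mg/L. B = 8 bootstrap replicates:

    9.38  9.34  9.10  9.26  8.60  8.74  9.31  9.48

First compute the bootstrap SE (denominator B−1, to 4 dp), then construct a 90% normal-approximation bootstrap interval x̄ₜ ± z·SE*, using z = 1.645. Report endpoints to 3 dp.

Mean of replicates = 9.1513; sum of squared deviations = 0.7087; SE* = √(0.7087/7) = 0.3182
Margin = 1.645 × 0.3182 = 0.5234
Interval: 9.27 ± 0.5234

(8.747, 9.793)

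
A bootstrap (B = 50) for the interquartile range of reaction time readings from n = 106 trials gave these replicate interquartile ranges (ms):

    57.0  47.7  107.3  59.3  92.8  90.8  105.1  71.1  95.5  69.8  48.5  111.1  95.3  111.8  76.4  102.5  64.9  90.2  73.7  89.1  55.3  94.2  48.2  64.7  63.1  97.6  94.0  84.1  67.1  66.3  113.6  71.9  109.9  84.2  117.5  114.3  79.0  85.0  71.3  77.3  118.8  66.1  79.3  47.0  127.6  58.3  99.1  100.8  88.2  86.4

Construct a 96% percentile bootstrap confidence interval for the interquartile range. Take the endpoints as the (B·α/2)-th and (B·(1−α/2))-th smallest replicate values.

Sorted replicates: 47.0, 47.7, 48.2, 48.5, 55.3, 57.0, 58.3, 59.3, 63.1, 64.7, 64.9, 66.1, 66.3, 67.1, 69.8, 71.1, 71.3, 71.9, 73.7, 76.4, 77.3, 79.0, 79.3, 84.1, 84.2, 85.0, 86.4, 88.2, 89.1, 90.2, 90.8, 92.8, 94.0, 94.2, 95.3, 95.5, 97.6, 99.1, 100.8, 102.5, 105.1, 107.3, 109.9, 111.1, 111.8, 113.6, 114.3, 117.5, 118.8, 127.6
α = 0.04; lower rank = 50 × 0.020 = 1; upper rank = 50 × 0.980 = 49.
The 1st smallest replicate is 47.0; the 49th is 118.8.

(47.0, 118.8)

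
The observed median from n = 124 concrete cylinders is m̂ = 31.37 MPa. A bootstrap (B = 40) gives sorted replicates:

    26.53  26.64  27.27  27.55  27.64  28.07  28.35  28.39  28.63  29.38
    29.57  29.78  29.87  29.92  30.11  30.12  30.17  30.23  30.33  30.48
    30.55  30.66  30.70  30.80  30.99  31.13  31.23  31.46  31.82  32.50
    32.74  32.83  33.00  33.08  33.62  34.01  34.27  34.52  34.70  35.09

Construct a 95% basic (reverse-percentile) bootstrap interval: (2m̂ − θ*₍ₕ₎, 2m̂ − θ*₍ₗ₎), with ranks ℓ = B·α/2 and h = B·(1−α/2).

(28.04, 36.21)

Percentile endpoints at ranks 1 and 39: θ*₍1₎ = 26.53, θ*₍39₎ = 34.70.
Basic interval reflects these around m̂:
  lower = 2 × 31.37 − 34.70 = 28.04
  upper = 2 × 31.37 − 26.53 = 36.21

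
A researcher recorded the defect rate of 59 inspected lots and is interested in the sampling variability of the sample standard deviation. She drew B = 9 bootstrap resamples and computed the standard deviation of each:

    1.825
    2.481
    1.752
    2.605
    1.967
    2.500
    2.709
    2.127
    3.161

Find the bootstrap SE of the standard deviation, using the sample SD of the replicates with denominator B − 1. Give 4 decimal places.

Bootstrap SE is the standard deviation of the 9 replicate standard deviations.
Mean of replicates: (1.825 + 2.481 + 1.752 + 2.605 + 1.967 + 2.500 + 2.709 + 2.127 + 3.161) / 9 = 21.12700 / 9 = 2.34744
Sum of squared deviations: (−0.52244)² + (+0.13356)² + (−0.59544)² + (+0.25756)² + (−0.38044)² + (+0.15256)² + (+0.36156)² + (−0.22044)² + (+0.81356)² = 1.72088
Variance = 1.72088 / 8 = 0.21511
SE* = √0.21511

SE* = 0.4638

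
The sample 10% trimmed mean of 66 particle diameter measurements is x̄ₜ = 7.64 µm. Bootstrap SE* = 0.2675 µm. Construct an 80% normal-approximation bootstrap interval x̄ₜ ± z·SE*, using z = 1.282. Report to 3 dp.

Margin = 1.282 × 0.2675 = 0.3429
Interval: 7.64 ± 0.3429

(7.297, 7.983)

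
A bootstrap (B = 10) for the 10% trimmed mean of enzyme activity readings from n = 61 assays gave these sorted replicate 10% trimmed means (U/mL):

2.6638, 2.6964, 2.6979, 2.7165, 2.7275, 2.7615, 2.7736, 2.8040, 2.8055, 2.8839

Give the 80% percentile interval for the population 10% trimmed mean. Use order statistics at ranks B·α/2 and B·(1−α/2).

(2.6638, 2.8055)

α = 0.20; lower rank = 10 × 0.100 = 1; upper rank = 10 × 0.900 = 9.
The 1st smallest replicate is 2.6638; the 9th is 2.8055.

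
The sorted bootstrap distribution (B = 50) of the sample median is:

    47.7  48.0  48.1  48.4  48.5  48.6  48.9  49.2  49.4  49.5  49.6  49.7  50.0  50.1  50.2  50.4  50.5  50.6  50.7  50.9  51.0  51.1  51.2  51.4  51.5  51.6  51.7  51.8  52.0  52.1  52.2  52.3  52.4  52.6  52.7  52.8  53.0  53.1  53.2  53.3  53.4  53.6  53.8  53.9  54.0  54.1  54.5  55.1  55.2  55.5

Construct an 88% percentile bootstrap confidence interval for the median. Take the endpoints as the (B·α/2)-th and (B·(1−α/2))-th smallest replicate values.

(48.1, 54.5)

α = 0.12; lower rank = 50 × 0.060 = 3; upper rank = 50 × 0.940 = 47.
The 3rd smallest replicate is 48.1; the 47th is 54.5.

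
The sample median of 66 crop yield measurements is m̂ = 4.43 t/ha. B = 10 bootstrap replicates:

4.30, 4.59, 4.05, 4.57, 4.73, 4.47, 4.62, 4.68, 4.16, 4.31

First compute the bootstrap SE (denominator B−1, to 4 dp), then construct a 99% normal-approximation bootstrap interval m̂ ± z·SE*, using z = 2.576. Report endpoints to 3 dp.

Mean of replicates = 4.4480; sum of squared deviations = 0.4808; SE* = √(0.4808/9) = 0.2311
Margin = 2.576 × 0.2311 = 0.5953
Interval: 4.43 ± 0.5953

(3.835, 5.025)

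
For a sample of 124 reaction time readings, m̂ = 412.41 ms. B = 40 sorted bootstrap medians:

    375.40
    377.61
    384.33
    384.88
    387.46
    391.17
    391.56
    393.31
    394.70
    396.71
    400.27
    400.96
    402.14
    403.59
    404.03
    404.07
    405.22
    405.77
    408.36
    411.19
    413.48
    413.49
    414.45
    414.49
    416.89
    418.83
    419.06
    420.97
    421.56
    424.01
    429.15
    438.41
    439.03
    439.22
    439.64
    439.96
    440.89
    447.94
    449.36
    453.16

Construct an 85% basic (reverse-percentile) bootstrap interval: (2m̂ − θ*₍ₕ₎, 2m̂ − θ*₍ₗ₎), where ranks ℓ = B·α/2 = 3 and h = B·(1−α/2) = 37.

(383.93, 440.49)

Percentile endpoints at ranks 3 and 37: θ*₍3₎ = 384.33, θ*₍37₎ = 440.89.
Basic interval reflects these around m̂:
  lower = 2 × 412.41 − 440.89 = 383.93
  upper = 2 × 412.41 − 384.33 = 440.49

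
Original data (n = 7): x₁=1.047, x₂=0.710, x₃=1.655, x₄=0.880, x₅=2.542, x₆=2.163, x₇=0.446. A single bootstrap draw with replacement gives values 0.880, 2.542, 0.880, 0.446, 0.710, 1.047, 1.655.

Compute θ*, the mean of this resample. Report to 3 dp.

θ* = 1.166

Mean = (0.880 + 2.542 + 0.880 + 0.446 + 0.710 + 1.047 + 1.655) / 7 = 8.1600 / 7 = 1.166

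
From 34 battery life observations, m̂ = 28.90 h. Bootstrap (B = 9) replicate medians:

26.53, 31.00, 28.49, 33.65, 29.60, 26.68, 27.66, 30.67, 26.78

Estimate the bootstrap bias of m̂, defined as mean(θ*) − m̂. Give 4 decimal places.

mean(θ*) = (26.53 + 31.00 + 28.49 + 33.65 + 29.60 + 26.68 + 27.66 + 30.67 + 26.78) / 9 = 29.00667
bias = 29.00667 − 28.90

bias = +0.1067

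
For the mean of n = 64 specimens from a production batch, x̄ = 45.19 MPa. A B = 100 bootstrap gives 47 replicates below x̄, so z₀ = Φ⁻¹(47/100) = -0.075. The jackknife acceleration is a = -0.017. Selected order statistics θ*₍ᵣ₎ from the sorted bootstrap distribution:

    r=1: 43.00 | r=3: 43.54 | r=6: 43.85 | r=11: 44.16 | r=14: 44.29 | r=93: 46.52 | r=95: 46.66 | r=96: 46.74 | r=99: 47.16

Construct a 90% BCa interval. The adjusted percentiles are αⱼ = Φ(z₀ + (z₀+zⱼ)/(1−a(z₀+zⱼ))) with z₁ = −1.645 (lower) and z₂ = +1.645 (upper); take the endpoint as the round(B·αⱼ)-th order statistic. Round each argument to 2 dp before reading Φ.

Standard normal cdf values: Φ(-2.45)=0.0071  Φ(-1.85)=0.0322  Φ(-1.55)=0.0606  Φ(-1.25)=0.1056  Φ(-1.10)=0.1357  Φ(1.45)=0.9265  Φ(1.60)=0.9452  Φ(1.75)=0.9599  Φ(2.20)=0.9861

Lower: z₀ + z₁ = -0.075 + (-1.645) = -1.720; 1 − a(z₀+z₁) = 1 − (-0.017)(-1.720) = 0.9708; argument = -0.075 + (-1.720)/0.9708 = -1.8468 → -1.85.
α₁ = Φ(-1.85) = 0.0322; rank = round(100 × 0.0322) = 3; θ*₍3₎ = 43.54.
Upper: z₀ + z₂ = 1.570; 1 − a(z₀+z₂) = 1.0267; argument = 1.4542 → 1.45; α₂ = 0.9265; rank = 93; θ*₍93₎ = 46.52.

(43.54, 46.52)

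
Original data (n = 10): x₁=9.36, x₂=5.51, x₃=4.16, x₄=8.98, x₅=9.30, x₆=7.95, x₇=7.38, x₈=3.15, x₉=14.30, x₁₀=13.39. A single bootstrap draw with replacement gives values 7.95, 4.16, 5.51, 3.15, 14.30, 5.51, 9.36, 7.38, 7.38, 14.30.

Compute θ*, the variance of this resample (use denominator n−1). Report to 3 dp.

Mean = 7.9000; sum of squared deviations = 132.5692
s² = 132.5692 / 9 = 14.7299

θ* = 14.730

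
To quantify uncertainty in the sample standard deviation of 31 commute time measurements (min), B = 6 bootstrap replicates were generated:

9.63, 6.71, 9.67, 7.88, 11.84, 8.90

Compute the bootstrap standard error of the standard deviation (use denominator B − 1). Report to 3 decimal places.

Bootstrap SE is the standard deviation of the 6 replicate standard deviations.
Mean of replicates: (9.63 + 6.71 + 9.67 + 7.88 + 11.84 + 8.90) / 6 = 54.6300 / 6 = 9.1050
Sum of squared deviations: (+0.5250)² + (−2.3950)² + (+0.5650)² + (−1.2250)² + (+2.7350)² + (−0.2050)² = 15.3537
Variance = 15.3537 / 5 = 3.0707
SE* = √3.0707

SE* = 1.752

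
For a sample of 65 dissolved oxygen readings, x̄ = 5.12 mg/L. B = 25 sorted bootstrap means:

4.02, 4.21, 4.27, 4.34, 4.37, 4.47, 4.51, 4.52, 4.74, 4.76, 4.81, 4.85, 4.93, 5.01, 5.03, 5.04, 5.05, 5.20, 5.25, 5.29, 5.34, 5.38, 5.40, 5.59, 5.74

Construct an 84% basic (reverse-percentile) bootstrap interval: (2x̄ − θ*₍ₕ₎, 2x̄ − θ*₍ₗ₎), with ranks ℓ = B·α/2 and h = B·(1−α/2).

Percentile endpoints at ranks 2 and 23: θ*₍2₎ = 4.21, θ*₍23₎ = 5.40.
Basic interval reflects these around x̄:
  lower = 2 × 5.12 − 5.40 = 4.84
  upper = 2 × 5.12 − 4.21 = 6.03

(4.84, 6.03)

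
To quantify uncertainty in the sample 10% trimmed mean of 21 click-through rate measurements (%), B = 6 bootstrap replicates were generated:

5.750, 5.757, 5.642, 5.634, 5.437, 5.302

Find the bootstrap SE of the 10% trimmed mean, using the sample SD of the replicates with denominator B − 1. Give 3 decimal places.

Bootstrap SE is the standard deviation of the 6 replicate 10% trimmed means.
Mean of replicates: (5.750 + 5.757 + 5.642 + 5.634 + 5.437 + 5.302) / 6 = 33.5220 / 6 = 5.5870
Sum of squared deviations: (+0.1630)² + (+0.1700)² + (+0.0550)² + (+0.0470)² + (−0.1500)² + (−0.2850)² = 0.1644
Variance = 0.1644 / 5 = 0.0329
SE* = √0.0329

SE* = 0.181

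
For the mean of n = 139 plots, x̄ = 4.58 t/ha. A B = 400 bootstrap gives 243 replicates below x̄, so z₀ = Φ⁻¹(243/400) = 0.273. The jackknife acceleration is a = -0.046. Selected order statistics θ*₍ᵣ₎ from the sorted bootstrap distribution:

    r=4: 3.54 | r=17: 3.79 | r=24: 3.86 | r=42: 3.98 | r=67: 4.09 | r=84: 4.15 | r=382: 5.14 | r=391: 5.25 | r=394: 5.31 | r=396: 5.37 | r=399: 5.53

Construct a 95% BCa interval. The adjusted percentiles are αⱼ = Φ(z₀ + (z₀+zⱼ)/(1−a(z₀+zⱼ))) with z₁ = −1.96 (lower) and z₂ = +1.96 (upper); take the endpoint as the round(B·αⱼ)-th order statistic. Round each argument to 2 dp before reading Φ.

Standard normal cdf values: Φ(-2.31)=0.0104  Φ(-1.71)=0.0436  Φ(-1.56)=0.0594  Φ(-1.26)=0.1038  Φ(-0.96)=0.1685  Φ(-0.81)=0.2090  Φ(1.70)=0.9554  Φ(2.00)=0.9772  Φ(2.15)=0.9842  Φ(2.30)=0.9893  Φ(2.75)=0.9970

(3.86, 5.37)

Lower: z₀ + z₁ = 0.273 + (-1.960) = -1.687; 1 − a(z₀+z₁) = 1 − (-0.046)(-1.687) = 0.9224; argument = 0.273 + (-1.687)/0.9224 = -1.5559 → -1.56.
α₁ = Φ(-1.56) = 0.0594; rank = round(400 × 0.0594) = 24; θ*₍24₎ = 3.86.
Upper: z₀ + z₂ = 2.233; 1 − a(z₀+z₂) = 1.1027; argument = 2.2980 → 2.30; α₂ = 0.9893; rank = 396; θ*₍396₎ = 5.37.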